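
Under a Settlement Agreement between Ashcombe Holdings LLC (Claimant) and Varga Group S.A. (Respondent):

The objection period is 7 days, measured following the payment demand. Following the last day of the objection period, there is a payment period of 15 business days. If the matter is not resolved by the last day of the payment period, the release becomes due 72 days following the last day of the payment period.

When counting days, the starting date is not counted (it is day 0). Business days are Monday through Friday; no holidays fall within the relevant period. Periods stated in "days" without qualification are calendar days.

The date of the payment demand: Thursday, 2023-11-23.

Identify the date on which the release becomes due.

The last day of the objection period: 7 calendar days after 2023-11-23 is 2023-11-30.
The last day of the payment period: counting 15 business days from Thursday, 2023-11-30 (Dec 1, Dec 4, Dec 5, Dec 6, …, Dec 19, Dec 20, Dec 21, skipping weekends) reaches Thursday, 2023-12-21.
The date on which the release becomes due: 2023-12-21 + 72 days = 2024-03-02.

2024-03-02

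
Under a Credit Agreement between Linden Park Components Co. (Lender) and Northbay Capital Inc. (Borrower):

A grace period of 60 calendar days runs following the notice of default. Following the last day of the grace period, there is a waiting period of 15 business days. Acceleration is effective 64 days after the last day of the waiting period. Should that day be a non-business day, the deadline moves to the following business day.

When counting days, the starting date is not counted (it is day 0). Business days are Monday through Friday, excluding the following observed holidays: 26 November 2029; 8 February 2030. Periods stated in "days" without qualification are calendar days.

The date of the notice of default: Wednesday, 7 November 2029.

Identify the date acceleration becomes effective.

The last day of the grace period: 60 calendar days after 7 November 2029 is 6 January 2030.
The last day of the waiting period: counting 15 business days from Sunday, 6 January 2030 (Jan 7, Jan 8, Jan 9, Jan 10, …, Jan 23, Jan 24, Jan 25, skipping weekends) reaches Friday, 25 January 2030.
Adding 64 calendar days to 25 January 2030 gives 30 March 2030, which is the date acceleration becomes effective. That falls on a Saturday, so it rolls to the next business day, Monday, 1 April 2030.

1 April 2030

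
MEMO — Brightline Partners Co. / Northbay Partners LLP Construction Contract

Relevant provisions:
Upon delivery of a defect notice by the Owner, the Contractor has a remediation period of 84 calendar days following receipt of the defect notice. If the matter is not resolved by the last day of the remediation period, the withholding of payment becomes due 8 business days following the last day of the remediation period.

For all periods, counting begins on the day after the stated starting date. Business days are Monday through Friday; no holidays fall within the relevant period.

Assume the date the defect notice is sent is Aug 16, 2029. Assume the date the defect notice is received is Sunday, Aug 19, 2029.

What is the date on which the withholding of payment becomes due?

Adding 84 calendar days to Aug 19, 2029 gives Nov 11, 2029, which is the last day of the remediation period.
The date on which the withholding of payment becomes due: 8 business days after Sunday, Nov 11, 2029, skipping weekends — Nov 12, Nov 13, Nov 14, Nov 15, Nov 16, Nov 19, Nov 20, Nov 21 — lands on Wednesday, Nov 21, 2029.

Nov 21, 2029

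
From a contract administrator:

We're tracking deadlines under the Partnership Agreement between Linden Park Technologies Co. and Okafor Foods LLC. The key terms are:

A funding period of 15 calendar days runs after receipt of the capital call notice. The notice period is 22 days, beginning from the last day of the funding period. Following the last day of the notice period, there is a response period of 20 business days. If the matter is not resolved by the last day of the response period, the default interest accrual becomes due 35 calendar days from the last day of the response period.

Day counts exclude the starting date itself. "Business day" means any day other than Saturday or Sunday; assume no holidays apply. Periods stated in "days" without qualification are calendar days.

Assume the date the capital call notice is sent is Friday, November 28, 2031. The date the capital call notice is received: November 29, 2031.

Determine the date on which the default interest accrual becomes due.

Adding 15 calendar days to November 29, 2031 gives December 14, 2031, which is the last day of the funding period.
Adding 22 calendar days to December 14, 2031 gives January 5, 2032, which is the last day of the notice period.
From Monday, January 5, 2032, 20 business days (Jan 6, Jan 7, Jan 8, Jan 9, …, Jan 29, Jan 30, Feb 2, skipping weekends) brings us to Monday, February 2, 2032, which is the last day of the response period.
The date on which the default interest accrual becomes due: February 2, 2032 + 35 days = March 8, 2032.

March 8, 2032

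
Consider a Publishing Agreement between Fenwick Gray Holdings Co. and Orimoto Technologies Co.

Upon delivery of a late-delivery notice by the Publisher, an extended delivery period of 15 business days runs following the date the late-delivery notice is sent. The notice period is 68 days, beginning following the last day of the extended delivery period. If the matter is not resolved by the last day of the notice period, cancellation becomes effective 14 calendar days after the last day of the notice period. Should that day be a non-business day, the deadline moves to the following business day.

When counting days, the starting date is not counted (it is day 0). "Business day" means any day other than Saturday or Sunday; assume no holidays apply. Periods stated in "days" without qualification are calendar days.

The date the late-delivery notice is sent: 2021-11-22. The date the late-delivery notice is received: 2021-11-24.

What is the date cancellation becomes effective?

The last day of the extended delivery period: counting 15 business days from Monday, 2021-11-22 (Nov 23, Nov 24, Nov 25, Nov 26, …, Dec 9, Dec 10, Dec 13, skipping weekends) reaches Monday, 2021-12-13.
Adding 68 calendar days to 2021-12-13 gives 2022-02-19, which is the last day of the notice period.
The date cancellation becomes effective: 14 calendar days after 2022-02-19 is 2022-03-05. That falls on a Saturday, so it rolls to the next business day, Monday, 2022-03-07.

2022-03-07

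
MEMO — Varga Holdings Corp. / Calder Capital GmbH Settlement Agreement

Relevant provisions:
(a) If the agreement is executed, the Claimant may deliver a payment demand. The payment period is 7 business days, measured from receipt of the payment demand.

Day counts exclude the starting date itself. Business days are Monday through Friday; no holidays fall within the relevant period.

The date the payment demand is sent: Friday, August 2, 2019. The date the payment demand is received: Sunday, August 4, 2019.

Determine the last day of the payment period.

The last day of the payment period: 7 business days after Sunday, August 4, 2019, skipping weekends — Aug 5, Aug 6, Aug 7, Aug 8, Aug 9, Aug 12, Aug 13 — lands on Tuesday, August 13, 2019.

August 13, 2019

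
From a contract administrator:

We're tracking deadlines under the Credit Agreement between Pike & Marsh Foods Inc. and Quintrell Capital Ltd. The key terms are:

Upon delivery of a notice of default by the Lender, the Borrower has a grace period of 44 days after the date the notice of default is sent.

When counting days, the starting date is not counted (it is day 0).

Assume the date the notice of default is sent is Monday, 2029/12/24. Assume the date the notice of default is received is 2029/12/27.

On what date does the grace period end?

2030/02/06

Adding 44 calendar days to 2029/12/24 gives 2030/02/06, which is the last day of the grace period.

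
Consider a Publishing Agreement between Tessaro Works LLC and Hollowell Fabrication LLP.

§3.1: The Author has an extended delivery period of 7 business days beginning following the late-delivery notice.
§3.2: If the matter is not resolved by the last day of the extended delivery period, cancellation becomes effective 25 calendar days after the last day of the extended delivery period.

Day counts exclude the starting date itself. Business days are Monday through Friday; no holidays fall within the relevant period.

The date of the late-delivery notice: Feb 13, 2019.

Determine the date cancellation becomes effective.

The last day of the extended delivery period: 7 business days after Wednesday, Feb 13, 2019, skipping weekends — Feb 14, Feb 15, Feb 18, Feb 19, Feb 20, Feb 21, Feb 22 — lands on Friday, Feb 22, 2019.
Adding 25 calendar days to Feb 22, 2019 gives Mar 19, 2019, which is the date cancellation becomes effective.

Mar 19, 2019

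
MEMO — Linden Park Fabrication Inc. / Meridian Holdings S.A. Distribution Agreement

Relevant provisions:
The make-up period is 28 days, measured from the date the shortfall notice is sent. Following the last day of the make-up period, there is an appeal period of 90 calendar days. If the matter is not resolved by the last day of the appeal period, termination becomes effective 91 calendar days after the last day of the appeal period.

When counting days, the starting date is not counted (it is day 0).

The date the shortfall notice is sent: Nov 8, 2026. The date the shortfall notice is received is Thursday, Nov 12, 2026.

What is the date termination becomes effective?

Jun 5, 2027

Adding 28 calendar days to Nov 8, 2026 gives Dec 6, 2026, which is the last day of the make-up period.
Adding 90 calendar days to Dec 6, 2026 gives Mar 6, 2027, which is the last day of the appeal period.
The date termination becomes effective: Mar 6, 2027 + 91 days = Jun 5, 2027.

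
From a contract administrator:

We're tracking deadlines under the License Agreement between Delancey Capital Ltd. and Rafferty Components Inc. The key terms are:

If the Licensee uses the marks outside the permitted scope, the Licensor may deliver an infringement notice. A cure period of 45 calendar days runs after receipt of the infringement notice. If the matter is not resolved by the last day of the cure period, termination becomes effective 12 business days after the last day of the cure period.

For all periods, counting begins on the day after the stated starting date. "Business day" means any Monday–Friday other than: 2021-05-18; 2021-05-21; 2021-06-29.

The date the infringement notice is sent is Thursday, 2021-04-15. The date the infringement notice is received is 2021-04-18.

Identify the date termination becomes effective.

2021-06-18

The last day of the cure period: 2021-04-18 + 45 days = 2021-06-02.
The date termination becomes effective: 12 business days after Wednesday, 2021-06-02, skipping weekends — Jun 3, Jun 4, Jun 7, Jun 8, …, Jun 16, Jun 17, Jun 18 — lands on Friday, 2021-06-18.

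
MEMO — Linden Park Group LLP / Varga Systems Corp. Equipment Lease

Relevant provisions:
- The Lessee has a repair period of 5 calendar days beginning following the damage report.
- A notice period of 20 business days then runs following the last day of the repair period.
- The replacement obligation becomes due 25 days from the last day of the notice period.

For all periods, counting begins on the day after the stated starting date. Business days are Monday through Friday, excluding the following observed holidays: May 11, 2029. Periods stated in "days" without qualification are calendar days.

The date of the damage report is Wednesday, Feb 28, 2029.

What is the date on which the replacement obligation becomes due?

Adding 5 calendar days to Feb 28, 2029 gives Mar 5, 2029, which is the last day of the repair period.
The last day of the notice period: 20 business days after Monday, Mar 5, 2029, skipping weekends — Mar 6, Mar 7, Mar 8, Mar 9, …, Mar 29, Mar 30, Apr 2 — lands on Monday, Apr 2, 2029.
The date on which the replacement obligation becomes due: 25 calendar days after Apr 2, 2029 is Apr 27, 2029.

Apr 27, 2029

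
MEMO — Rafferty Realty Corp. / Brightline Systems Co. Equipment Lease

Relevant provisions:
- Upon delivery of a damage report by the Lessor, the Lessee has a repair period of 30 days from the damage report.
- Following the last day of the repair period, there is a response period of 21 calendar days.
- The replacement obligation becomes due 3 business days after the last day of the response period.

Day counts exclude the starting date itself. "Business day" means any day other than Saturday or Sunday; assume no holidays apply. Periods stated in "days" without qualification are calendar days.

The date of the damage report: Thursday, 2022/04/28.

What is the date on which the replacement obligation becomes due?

Adding 30 calendar days to 2022/04/28 gives 2022/05/28, which is the last day of the repair period.
The last day of the response period: 21 calendar days after 2022/05/28 is 2022/06/18.
From Saturday, 2022/06/18, 3 business days (Jun 20, Jun 21, Jun 22, skipping weekends) brings us to Wednesday, 2022/06/22, which is the date on which the replacement obligation becomes due.

2022/06/22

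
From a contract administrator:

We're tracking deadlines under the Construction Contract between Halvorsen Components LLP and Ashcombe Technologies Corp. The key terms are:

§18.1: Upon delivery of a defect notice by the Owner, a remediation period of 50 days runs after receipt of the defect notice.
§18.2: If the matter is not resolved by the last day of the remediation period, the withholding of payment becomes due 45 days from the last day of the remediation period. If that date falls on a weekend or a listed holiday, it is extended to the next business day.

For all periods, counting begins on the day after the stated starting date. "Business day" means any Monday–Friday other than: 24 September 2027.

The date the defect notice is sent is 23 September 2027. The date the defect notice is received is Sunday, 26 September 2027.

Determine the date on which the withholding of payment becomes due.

Adding 50 calendar days to 26 September 2027 gives 15 November 2027, which is the last day of the remediation period.
The date on which the withholding of payment becomes due: 15 November 2027 + 45 days = 30 December 2027. 30 December 2027 is a Thursday and is not a listed holiday, so no roll-forward applies.

30 December 2027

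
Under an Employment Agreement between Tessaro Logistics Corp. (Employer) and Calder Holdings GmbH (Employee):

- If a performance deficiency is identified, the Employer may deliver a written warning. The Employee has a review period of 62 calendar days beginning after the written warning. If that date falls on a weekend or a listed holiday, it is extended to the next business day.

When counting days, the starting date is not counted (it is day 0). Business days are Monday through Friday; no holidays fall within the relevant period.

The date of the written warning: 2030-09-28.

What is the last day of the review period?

The last day of the review period: 62 calendar days after 2030-09-28 is 2030-11-29. 2030-11-29 is a Friday, so no roll-forward applies.

2030-11-29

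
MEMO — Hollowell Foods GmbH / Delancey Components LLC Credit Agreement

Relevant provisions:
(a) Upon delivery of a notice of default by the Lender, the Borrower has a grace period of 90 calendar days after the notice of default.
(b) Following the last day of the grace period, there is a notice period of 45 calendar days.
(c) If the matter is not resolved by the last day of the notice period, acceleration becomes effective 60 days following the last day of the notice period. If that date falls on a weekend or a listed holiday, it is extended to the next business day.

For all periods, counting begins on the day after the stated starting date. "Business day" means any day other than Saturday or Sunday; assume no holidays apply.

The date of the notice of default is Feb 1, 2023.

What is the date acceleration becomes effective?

The last day of the grace period: 90 calendar days after Feb 1, 2023 is May 2, 2023.
The last day of the notice period: May 2, 2023 + 45 days = Jun 16, 2023.
The date acceleration becomes effective: Jun 16, 2023 + 60 days = Aug 15, 2023. Aug 15, 2023 is a Tuesday, so no roll-forward applies.

Aug 15, 2023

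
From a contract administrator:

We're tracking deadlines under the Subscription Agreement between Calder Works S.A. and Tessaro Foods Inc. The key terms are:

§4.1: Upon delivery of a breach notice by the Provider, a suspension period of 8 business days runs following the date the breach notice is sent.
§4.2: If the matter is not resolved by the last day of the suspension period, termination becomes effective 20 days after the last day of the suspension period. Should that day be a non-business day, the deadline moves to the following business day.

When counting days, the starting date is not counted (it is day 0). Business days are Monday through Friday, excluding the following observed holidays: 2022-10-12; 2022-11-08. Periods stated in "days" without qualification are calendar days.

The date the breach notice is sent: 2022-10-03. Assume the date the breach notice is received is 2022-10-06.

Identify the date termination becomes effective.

The last day of the suspension period: counting 8 business days from Monday, 2022-10-03 (Oct 4, Oct 5, Oct 6, Oct 7, Oct 10, Oct 11, Oct 13, Oct 14, skipping weekends and the listed holiday on Oct 12) reaches Friday, 2022-10-14.
The date termination becomes effective: 2022-10-14 + 20 days = 2022-11-03. 2022-11-03 is a Thursday and is not a listed holiday, so no roll-forward applies.

2022-11-03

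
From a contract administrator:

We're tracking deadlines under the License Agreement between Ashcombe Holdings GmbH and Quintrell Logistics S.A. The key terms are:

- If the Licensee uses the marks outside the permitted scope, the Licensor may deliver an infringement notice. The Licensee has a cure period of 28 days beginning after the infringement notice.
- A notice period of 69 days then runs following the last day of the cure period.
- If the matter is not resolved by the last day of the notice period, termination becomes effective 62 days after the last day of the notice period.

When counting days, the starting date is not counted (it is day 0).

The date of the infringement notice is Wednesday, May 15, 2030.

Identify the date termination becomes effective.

October 21, 2030

Adding 28 calendar days to May 15, 2030 gives June 12, 2030, which is the last day of the cure period.
The last day of the notice period: 69 calendar days after June 12, 2030 is August 20, 2030.
The date termination becomes effective: August 20, 2030 + 62 days = October 21, 2030.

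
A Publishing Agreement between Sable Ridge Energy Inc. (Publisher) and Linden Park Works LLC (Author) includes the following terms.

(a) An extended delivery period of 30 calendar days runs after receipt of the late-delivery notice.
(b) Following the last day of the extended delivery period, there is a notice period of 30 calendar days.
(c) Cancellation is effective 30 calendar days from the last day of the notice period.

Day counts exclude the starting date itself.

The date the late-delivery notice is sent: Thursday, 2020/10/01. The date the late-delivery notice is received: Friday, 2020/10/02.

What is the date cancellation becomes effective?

2020/12/31

Adding 30 calendar days to 2020/10/02 gives 2020/11/01, which is the last day of the extended delivery period.
The last day of the notice period: 2020/11/01 + 30 days = 2020/12/01.
Adding 30 calendar days to 2020/12/01 gives 2020/12/31, which is the date cancellation becomes effective.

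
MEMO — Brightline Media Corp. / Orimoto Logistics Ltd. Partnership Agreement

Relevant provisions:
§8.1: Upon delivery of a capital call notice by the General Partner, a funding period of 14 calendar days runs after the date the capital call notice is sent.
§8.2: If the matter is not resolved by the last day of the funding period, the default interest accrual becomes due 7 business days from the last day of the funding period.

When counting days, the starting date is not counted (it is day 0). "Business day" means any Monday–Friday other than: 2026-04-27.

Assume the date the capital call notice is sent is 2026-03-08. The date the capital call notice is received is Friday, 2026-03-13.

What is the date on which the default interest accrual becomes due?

2026-03-31

The last day of the funding period: 14 calendar days after 2026-03-08 is 2026-03-22.
The date on which the default interest accrual becomes due: counting 7 business days from Sunday, 2026-03-22 (Mar 23, Mar 24, Mar 25, Mar 26, Mar 27, Mar 30, Mar 31, skipping weekends) reaches Tuesday, 2026-03-31.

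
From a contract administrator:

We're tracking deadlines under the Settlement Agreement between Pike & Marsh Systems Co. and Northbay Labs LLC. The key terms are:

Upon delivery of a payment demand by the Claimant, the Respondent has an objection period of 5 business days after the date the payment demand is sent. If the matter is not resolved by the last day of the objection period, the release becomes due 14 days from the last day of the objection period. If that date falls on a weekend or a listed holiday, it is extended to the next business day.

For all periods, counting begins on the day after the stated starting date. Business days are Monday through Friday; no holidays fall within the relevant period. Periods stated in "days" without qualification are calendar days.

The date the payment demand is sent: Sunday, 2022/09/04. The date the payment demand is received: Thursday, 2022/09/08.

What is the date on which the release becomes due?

2022/09/23

From Sunday, 2022/09/04, 5 business days (Sep 5, Sep 6, Sep 7, Sep 8, Sep 9, skipping weekends) brings us to Friday, 2022/09/09, which is the last day of the objection period.
The date on which the release becomes due: 2022/09/09 + 14 days = 2022/09/23. 2022/09/23 is a Friday, so no roll-forward applies.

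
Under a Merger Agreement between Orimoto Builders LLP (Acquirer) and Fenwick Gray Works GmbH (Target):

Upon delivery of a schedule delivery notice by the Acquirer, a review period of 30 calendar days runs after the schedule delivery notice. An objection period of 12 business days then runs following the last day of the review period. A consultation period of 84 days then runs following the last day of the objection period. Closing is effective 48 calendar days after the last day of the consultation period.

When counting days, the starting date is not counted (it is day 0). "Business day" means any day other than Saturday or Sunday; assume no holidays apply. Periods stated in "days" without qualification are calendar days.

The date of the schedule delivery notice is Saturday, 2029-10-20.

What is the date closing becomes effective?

2030-04-16

The last day of the review period: 30 calendar days after 2029-10-20 is 2029-11-19.
From Monday, 2029-11-19, 12 business days (Nov 20, Nov 21, Nov 22, Nov 23, …, Dec 3, Dec 4, Dec 5, skipping weekends) brings us to Wednesday, 2029-12-05, which is the last day of the objection period.
The last day of the consultation period: 2029-12-05 + 84 days = 2030-02-27.
The date closing becomes effective: 2030-02-27 + 48 days = 2030-04-16.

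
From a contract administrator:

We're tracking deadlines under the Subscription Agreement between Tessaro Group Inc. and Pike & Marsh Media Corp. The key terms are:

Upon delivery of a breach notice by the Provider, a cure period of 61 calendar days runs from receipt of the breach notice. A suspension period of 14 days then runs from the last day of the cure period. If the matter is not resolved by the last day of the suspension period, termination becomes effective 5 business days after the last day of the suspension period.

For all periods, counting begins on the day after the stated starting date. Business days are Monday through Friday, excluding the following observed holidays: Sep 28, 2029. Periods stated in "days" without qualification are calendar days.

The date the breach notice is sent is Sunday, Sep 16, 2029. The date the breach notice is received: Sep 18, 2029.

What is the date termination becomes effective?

Dec 7, 2029

The last day of the cure period: 61 calendar days after Sep 18, 2029 is Nov 18, 2029.
The last day of the suspension period: 14 calendar days after Nov 18, 2029 is Dec 2, 2029.
The date termination becomes effective: 5 business days after Sunday, Dec 2, 2029, skipping weekends — Dec 3, Dec 4, Dec 5, Dec 6, Dec 7 — lands on Friday, Dec 7, 2029.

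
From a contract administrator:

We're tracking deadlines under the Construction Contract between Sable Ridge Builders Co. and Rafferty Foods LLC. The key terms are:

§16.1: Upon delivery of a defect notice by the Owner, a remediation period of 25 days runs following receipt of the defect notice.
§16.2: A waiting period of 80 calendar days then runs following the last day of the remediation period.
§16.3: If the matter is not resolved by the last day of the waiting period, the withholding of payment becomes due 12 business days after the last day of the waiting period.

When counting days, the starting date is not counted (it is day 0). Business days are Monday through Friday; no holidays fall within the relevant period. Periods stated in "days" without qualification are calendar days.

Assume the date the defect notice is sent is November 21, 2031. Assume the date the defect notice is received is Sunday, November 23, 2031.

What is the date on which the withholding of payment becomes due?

March 23, 2032

The last day of the remediation period: November 23, 2031 + 25 days = December 18, 2031.
The last day of the waiting period: December 18, 2031 + 80 days = March 7, 2032.
From Sunday, March 7, 2032, 12 business days (Mar 8, Mar 9, Mar 10, Mar 11, …, Mar 19, Mar 22, Mar 23, skipping weekends) brings us to Tuesday, March 23, 2032, which is the date on which the withholding of payment becomes due.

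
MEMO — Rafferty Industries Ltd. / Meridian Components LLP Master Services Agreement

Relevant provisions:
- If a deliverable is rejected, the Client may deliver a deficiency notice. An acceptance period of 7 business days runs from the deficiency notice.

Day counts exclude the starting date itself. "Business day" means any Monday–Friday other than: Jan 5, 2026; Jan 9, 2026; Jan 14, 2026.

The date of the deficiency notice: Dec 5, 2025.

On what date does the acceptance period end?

The last day of the acceptance period: 7 business days after Friday, Dec 5, 2025, skipping weekends — Dec 8, Dec 9, Dec 10, Dec 11, Dec 12, Dec 15, Dec 16 — lands on Tuesday, Dec 16, 2025.

Dec 16, 2025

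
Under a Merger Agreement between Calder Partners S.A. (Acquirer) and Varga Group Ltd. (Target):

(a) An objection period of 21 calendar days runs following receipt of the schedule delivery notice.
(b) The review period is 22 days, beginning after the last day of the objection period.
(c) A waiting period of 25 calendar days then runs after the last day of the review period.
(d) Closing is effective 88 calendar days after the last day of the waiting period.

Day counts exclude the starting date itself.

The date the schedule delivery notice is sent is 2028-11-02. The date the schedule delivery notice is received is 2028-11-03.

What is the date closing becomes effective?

2029-04-08

Adding 21 calendar days to 2028-11-03 gives 2028-11-24, which is the last day of the objection period.
The last day of the review period: 22 calendar days after 2028-11-24 is 2028-12-16.
The last day of the waiting period: 2028-12-16 + 25 days = 2029-01-10.
The date closing becomes effective: 88 calendar days after 2029-01-10 is 2029-04-08.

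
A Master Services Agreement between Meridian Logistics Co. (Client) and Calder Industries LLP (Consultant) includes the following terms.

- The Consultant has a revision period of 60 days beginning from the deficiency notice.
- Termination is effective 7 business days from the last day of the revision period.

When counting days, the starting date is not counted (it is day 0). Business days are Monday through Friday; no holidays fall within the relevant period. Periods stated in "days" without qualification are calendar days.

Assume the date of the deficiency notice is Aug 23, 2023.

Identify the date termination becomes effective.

Oct 31, 2023

Adding 60 calendar days to Aug 23, 2023 gives Oct 22, 2023, which is the last day of the revision period.
The date termination becomes effective: counting 7 business days from Sunday, Oct 22, 2023 (Oct 23, Oct 24, Oct 25, Oct 26, Oct 27, Oct 30, Oct 31, skipping weekends) reaches Tuesday, Oct 31, 2023.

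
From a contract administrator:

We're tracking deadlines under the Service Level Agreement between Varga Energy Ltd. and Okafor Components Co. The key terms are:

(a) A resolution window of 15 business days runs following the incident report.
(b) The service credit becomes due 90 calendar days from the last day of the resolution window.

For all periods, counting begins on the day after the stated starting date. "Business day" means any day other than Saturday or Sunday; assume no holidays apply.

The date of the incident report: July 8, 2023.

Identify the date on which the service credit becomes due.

From Saturday, July 8, 2023, 15 business days (Jul 10, Jul 11, Jul 12, Jul 13, …, Jul 26, Jul 27, Jul 28, skipping weekends) brings us to Friday, July 28, 2023, which is the last day of the resolution window.
The date on which the service credit becomes due: July 28, 2023 + 90 days = October 26, 2023.

October 26, 2023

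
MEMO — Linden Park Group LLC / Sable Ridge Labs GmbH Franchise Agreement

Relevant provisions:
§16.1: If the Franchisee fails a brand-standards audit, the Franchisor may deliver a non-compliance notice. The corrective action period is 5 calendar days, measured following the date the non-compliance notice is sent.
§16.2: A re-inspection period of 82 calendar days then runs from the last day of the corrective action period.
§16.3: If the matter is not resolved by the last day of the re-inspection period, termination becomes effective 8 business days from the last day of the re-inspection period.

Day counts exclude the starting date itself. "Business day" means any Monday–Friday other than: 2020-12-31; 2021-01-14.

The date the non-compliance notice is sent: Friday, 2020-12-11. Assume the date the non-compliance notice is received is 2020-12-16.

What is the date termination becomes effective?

2021-03-18

Adding 5 calendar days to 2020-12-11 gives 2020-12-16, which is the last day of the corrective action period.
The last day of the re-inspection period: 82 calendar days after 2020-12-16 is 2021-03-08.
The date termination becomes effective: 8 business days after Monday, 2021-03-08, skipping weekends — Mar 9, Mar 10, Mar 11, Mar 12, Mar 15, Mar 16, Mar 17, Mar 18 — lands on Thursday, 2021-03-18.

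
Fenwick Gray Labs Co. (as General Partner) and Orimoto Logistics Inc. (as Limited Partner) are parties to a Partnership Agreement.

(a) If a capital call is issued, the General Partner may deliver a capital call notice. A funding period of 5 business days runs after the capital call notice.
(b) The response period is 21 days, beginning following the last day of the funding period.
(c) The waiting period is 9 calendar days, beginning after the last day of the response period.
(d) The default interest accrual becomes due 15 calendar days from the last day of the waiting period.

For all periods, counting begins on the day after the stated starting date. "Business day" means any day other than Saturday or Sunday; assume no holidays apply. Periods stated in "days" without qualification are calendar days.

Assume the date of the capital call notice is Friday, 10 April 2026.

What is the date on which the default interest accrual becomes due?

From Friday, 10 April 2026, 5 business days (Apr 13, Apr 14, Apr 15, Apr 16, Apr 17, skipping weekends) brings us to Friday, 17 April 2026, which is the last day of the funding period.
Adding 21 calendar days to 17 April 2026 gives 8 May 2026, which is the last day of the response period.
The last day of the waiting period: 9 calendar days after 8 May 2026 is 17 May 2026.
The date on which the default interest accrual becomes due: 15 calendar days after 17 May 2026 is 1 June 2026.

1 June 2026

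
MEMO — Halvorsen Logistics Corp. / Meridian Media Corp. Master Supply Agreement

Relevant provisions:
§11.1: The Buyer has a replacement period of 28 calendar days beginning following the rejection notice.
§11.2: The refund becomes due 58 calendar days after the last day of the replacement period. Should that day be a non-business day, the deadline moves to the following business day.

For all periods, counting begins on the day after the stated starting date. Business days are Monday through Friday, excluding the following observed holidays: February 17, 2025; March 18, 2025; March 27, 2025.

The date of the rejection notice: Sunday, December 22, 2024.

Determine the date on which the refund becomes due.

Adding 28 calendar days to December 22, 2024 gives January 19, 2025, which is the last day of the replacement period.
The date on which the refund becomes due: 58 calendar days after January 19, 2025 is March 18, 2025. That falls on Tuesday, a listed holiday, so it rolls to the next business day, Wednesday, March 19, 2025.

March 19, 2025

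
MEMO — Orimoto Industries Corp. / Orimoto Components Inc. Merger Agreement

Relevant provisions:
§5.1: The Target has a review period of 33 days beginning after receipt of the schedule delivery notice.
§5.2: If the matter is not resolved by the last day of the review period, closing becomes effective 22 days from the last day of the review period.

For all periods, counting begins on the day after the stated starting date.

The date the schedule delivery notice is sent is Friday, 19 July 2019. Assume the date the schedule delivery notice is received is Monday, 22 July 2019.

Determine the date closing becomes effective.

Adding 33 calendar days to 22 July 2019 gives 24 August 2019, which is the last day of the review period.
The date closing becomes effective: 24 August 2019 + 22 days = 15 September 2019.

15 September 2019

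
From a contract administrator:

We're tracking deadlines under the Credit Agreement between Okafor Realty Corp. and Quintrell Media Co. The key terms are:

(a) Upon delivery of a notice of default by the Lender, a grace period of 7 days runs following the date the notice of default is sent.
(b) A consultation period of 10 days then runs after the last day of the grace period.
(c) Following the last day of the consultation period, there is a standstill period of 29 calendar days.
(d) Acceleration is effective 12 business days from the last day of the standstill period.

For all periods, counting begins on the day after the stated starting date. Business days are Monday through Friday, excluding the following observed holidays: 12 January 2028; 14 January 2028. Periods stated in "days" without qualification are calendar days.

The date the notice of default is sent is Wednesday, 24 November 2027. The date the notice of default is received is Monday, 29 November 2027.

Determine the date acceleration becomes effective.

27 January 2028

Adding 7 calendar days to 24 November 2027 gives 1 December 2027, which is the last day of the grace period.
The last day of the consultation period: 10 calendar days after 1 December 2027 is 11 December 2027.
The last day of the standstill period: 29 calendar days after 11 December 2027 is 9 January 2028.
The date acceleration becomes effective: counting 12 business days from Sunday, 9 January 2028 (Jan 10, Jan 11, Jan 13, Jan 17, …, Jan 25, Jan 26, Jan 27, skipping weekends and the listed holidays on Jan 12, Jan 14) reaches Thursday, 27 January 2028.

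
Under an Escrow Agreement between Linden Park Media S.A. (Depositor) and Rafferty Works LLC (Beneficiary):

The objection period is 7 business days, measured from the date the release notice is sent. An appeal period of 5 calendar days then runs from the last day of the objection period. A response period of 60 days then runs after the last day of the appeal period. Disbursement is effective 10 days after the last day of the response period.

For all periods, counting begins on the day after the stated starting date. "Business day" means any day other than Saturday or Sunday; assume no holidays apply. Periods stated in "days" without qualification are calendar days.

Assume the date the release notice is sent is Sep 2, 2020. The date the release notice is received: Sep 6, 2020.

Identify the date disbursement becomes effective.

The last day of the objection period: 7 business days after Wednesday, Sep 2, 2020, skipping weekends — Sep 3, Sep 4, Sep 7, Sep 8, Sep 9, Sep 10, Sep 11 — lands on Friday, Sep 11, 2020.
The last day of the appeal period: 5 calendar days after Sep 11, 2020 is Sep 16, 2020.
Adding 60 calendar days to Sep 16, 2020 gives Nov 15, 2020, which is the last day of the response period.
Adding 10 calendar days to Nov 15, 2020 gives Nov 25, 2020, which is the date disbursement becomes effective.

Nov 25, 2020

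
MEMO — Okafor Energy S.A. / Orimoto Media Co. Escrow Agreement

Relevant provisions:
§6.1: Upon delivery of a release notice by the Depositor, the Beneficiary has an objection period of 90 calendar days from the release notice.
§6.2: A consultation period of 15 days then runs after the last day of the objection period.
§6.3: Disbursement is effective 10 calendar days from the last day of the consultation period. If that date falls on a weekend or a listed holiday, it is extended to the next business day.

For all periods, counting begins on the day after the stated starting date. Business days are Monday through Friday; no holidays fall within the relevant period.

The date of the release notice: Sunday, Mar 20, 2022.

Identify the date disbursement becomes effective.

Jul 13, 2022

The last day of the objection period: 90 calendar days after Mar 20, 2022 is Jun 18, 2022.
Adding 15 calendar days to Jun 18, 2022 gives Jul 3, 2022, which is the last day of the consultation period.
The date disbursement becomes effective: 10 calendar days after Jul 3, 2022 is Jul 13, 2022. Jul 13, 2022 is a Wednesday, so no roll-forward applies.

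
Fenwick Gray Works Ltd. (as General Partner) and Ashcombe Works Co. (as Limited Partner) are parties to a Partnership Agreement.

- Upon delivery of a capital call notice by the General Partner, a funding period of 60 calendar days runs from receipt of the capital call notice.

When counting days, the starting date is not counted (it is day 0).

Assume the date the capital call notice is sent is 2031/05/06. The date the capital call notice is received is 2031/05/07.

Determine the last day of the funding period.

Adding 60 calendar days to 2031/05/07 gives 2031/07/06, which is the last day of the funding period.

2031/07/06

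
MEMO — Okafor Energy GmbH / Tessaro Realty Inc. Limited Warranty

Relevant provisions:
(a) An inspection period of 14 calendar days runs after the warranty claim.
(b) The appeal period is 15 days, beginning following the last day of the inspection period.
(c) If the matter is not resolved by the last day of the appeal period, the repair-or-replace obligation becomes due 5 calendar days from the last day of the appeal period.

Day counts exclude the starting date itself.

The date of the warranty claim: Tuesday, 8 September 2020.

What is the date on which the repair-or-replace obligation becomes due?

12 October 2020

The last day of the inspection period: 14 calendar days after 8 September 2020 is 22 September 2020.
The last day of the appeal period: 15 calendar days after 22 September 2020 is 7 October 2020.
The date on which the repair-or-replace obligation becomes due: 5 calendar days after 7 October 2020 is 12 October 2020.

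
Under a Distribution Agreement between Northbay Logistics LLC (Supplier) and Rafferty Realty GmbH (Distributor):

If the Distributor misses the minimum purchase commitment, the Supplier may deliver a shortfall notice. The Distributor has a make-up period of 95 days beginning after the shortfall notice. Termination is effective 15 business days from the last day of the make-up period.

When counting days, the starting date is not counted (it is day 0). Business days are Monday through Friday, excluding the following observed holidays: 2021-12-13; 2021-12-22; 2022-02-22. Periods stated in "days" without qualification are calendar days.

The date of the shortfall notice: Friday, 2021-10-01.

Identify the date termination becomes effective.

The last day of the make-up period: 2021-10-01 + 95 days = 2022-01-04.
The date termination becomes effective: counting 15 business days from Tuesday, 2022-01-04 (Jan 5, Jan 6, Jan 7, Jan 10, …, Jan 21, Jan 24, Jan 25, skipping weekends) reaches Tuesday, 2022-01-25.

2022-01-25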